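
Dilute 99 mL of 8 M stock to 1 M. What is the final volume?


C1V1 = C2V2
8 × 99 = 1 × V2
V2 = 792/1 = 792.0 mL

792.0 mL


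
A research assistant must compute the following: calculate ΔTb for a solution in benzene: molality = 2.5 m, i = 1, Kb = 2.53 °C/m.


ΔTb = Kb × m × i
= 2.53 × 2.5 × 1
= 6.325 °C

6.325 °C


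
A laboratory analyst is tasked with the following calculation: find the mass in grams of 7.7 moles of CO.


M(CO) = 28.01 g/mol
mass = n × M = 7.7 × 28.01 = 215.68 g

215.68 g


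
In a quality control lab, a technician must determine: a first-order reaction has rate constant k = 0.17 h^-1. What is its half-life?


t½ = ln2/k = 0.693147/(0.17 h^-1)
= 4.077 h

4.077 h


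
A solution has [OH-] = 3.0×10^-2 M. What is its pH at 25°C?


pOH = -log10([OH-]) = -log10(3.0×10^-2)
= 2 - log10(3.0) = 1.52
pH = 14 - pOH = 14 - 1.52 = 12.48

12.48


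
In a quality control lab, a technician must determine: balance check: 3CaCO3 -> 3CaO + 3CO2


Equation: 3CaCO3 -> 3CaO + 3CO2
Check atoms: C: 3=3, Ca: 3=3, O: 9=9
Balanced

Yes, balanced


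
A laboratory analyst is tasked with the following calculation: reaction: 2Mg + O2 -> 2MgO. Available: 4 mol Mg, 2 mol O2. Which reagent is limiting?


Mole ratio available / coefficient:
  Mg: 4/2 = 2.000
  O2: 2/1 = 2.000
Smaller ratio is limiting.

neither (stoichiometric); Mg and O2 are fully consumed


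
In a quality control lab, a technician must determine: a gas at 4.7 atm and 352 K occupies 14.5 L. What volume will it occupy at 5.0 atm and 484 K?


P1V1/T1 = P2V2/T2
V2 = P1V1T2/(T1P2)
= 4.7×14.5×484/(352×5.0)
= 18.741 L

18.741 L


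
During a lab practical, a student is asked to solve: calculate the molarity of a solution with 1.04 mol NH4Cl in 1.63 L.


M = n/V = 1.04/1.63 = 0.638 mol/L

0.638 M


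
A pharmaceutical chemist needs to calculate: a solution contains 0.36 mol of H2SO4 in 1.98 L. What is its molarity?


M = n/V = 0.36/1.98 = 0.182 mol/L

0.182 M


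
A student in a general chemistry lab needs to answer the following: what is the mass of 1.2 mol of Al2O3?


M(Al2O3) = 101.96 g/mol
mass = n × M = 1.2 × 101.96 = 122.35 g

122.35 g


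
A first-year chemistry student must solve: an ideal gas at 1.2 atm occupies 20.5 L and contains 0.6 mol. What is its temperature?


PV = nRT  (R = 0.08206 L·atm/(mol·K))
T = PV/(nR) = 1.2×20.5/(0.6×0.08206)
= 24.60/0.049236
= 499.63 K

499.63 K


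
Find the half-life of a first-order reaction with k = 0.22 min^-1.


t½ = ln2/k = 0.693147/(0.22 min^-1)
= 3.151 min

3.151 min


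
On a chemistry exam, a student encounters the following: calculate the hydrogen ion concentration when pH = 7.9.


[H+] = 10^(-pH) = 10^(-7.9)
= 1.26×10^-8 M

1.26×10^-8 M


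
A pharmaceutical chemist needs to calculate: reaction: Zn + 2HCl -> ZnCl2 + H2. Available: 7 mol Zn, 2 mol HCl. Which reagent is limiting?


Mole ratio available / coefficient:
  Zn: 7/1 = 7.000
  HCl: 2/2 = 1.000
Smaller ratio is limiting.

HCl


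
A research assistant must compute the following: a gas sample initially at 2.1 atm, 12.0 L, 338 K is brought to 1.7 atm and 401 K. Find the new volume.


P1V1/T1 = P2V2/T2
V2 = P1V1T2/(T1P2)
= 2.1×12.0×401/(338×1.7)
= 17.586 L

17.586 L


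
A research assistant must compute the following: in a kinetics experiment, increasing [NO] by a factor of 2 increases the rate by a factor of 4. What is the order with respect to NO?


rate ∝ [NO]^n
2^n = 4 → n = 2
Order in NO: 2

2


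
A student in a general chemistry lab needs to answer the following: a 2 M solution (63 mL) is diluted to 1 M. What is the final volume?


C1V1 = C2V2
2 × 63 = 1 × V2
V2 = 126/1 = 126.0 mL

126.0 mL


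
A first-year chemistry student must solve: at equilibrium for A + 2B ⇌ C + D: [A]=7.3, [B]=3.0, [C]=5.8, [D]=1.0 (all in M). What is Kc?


Kc = [C][D]/([A][B]^2)
= (5.8^1 × 1.0^1)/(7.3^1 × 3.0^2)
= 5.8/65.7
= 0.08828

0.08828


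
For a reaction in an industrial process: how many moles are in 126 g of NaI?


M(NaI) = 149.89 g/mol
n = mass/M = 126/149.89 = 0.8406 mol

0.8406 mol


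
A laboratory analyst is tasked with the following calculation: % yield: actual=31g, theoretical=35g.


% yield = actual/theoretical × 100
= 31/35 × 100
= 88.57%

88.57%


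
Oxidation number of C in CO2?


x + 2(-2) = 0, so x = +4
Oxidation number: +4

+4


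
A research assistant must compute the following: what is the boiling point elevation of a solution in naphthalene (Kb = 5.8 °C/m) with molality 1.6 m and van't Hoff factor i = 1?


ΔTb = Kb × m × i
= 5.8 × 1.6 × 1
= 9.28 °C

9.28 °C


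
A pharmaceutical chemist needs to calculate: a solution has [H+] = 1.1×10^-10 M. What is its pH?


pH = -log10([H+]) = -log10(1.1×10^-10)
= 10 - log10(1.1)
= 10 - 0.04
= 9.96

9.96


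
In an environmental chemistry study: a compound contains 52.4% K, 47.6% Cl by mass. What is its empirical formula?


Assume 100 g sample. Moles of each element:
  K: 52.4/39.1 = 1.34 mol
  Cl: 47.6/35.45 = 1.343 mol
Divide by smallest (1.34):
  K: 1.34/1.34 = 1.0
  Cl: 1.343/1.34 = 1.0
Empirical formula: KCl

KCl


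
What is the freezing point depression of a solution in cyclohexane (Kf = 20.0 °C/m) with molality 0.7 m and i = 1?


ΔTf = Kf × m × i
= 20.0 × 0.7 × 1
= 14.0 °C

14.0 °C


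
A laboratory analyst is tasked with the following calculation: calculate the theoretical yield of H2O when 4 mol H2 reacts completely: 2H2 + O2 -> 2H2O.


Mole ratio H2O:H2 = 2:2
n(H2O) = 4 × 2/2 = 4.000 mol
mass = 4.000 × 18.02 = 72.08 g

72.08 g


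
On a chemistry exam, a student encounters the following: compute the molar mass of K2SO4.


M(K2SO4) = 2×39.1 + 1×32.07 + 4×16.0
= 78.2 + 32.07 + 64.0
= 174.27 g/mol

174.27 g/mol


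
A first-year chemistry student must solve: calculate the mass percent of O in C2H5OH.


M(C2H5OH) = 2×12.01 + 6×1.008 + 1×16.0 = 46.068 g/mol
Mass of O = 1 × 16.0 = 16.00 g/mol
% O = 16.00/46.068 × 100 = 34.73%

34.73%


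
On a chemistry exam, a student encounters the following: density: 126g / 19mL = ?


ρ = mass/volume
= 126/19
= 6.632 g/mL

6.632 g/mL


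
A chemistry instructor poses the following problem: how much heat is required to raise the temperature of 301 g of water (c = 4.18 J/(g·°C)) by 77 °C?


q = mcΔT = 301 × 4.18 × 77
= 96879.86 J

96879.86 J


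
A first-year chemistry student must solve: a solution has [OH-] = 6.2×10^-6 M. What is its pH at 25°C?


pOH = -log10([OH-]) = -log10(6.2×10^-6)
= 6 - log10(6.2) = 5.21
pH = 14 - pOH = 14 - 5.21 = 8.79

8.79


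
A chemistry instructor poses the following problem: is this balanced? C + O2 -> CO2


Equation: C + O2 -> CO2
Check atoms: C: 1=1, O: 2=2
Balanced

Yes, balanced


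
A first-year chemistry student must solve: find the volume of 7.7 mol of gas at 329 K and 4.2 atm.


PV = nRT  (R = 0.08206 L·atm/(mol·K))
V = nRT/P = 7.7×0.08206×329/4.2
= 49.496 L

49.496 L


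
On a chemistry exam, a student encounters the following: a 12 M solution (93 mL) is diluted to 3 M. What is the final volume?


C1V1 = C2V2
12 × 93 = 3 × V2
V2 = 1116/3 = 372.0 mL

372.0 mL


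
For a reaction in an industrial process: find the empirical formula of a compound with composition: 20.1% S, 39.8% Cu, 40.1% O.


Assume 100 g sample. Moles of each element:
  S: 20.1/32.07 = 0.627 mol
  Cu: 39.8/63.55 = 0.626 mol
  O: 40.1/16.0 = 2.506 mol
Divide by smallest (0.626):
  S: 0.627/0.626 = 1.0
  Cu: 0.626/0.626 = 1.0
  O: 2.506/0.626 = 4.0
Empirical formula: CuSO4

CuSO4


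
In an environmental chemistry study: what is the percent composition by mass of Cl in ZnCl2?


M(ZnCl2) = 1×65.38 + 2×35.45 = 136.28 g/mol
Mass of Cl = 2 × 35.45 = 70.90 g/mol
% Cl = 70.90/136.28 × 100 = 52.03%

52.03%


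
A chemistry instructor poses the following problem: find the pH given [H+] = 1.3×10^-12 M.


pH = -log10([H+]) = -log10(1.3×10^-12)
= 12 - log10(1.3)
= 12 - 0.11
= 11.89

11.89


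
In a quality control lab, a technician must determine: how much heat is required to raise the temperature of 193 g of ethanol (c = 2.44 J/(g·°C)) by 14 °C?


q = mcΔT = 193 × 2.44 × 14
= 6592.88 J

6592.88 J


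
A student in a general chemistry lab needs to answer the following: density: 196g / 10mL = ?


ρ = mass/volume
= 196/10
= 19.6 g/mL

19.6 g/mL


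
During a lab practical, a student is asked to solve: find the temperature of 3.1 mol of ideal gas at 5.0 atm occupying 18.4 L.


PV = nRT  (R = 0.08206 L·atm/(mol·K))
T = PV/(nR) = 5.0×18.4/(3.1×0.08206)
= 92.00/0.254386
= 361.66 K

361.66 K


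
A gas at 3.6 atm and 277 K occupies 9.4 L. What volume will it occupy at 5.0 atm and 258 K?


P1V1/T1 = P2V2/T2
V2 = P1V1T2/(T1P2)
= 3.6×9.4×258/(277×5.0)
= 6.304 L

6.304 L


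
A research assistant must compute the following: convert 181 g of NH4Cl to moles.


M(NH4Cl) = 53.49 g/mol
n = mass/M = 181/53.49 = 3.3838 mol

3.3838 mol


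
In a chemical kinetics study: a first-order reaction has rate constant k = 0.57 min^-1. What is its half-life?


t½ = ln2/k = 0.693147/(0.57 min^-1)
= 1.216 min

1.216 min


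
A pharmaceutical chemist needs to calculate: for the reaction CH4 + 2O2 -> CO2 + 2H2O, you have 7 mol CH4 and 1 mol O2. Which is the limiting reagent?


Mole ratio available / coefficient:
  CH4: 7/1 = 7.000
  O2: 1/2 = 0.500
Smaller ratio is limiting.

O2


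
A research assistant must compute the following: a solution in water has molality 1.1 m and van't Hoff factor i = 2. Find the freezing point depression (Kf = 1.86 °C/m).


ΔTf = Kf × m × i
= 1.86 × 1.1 × 2
= 4.092 °C

4.092 °C


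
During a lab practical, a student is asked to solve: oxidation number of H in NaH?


H with a metal (hydride): -1
Oxidation number: -1

-1


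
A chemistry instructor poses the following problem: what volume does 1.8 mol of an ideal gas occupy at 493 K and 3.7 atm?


PV = nRT  (R = 0.08206 L·atm/(mol·K))
V = nRT/P = 1.8×0.08206×493/3.7
= 19.681 L

19.681 L


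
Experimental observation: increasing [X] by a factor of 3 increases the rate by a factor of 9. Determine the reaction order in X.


rate ∝ [X]^n
3^n = 9 → n = 2
Order in X: 2

2


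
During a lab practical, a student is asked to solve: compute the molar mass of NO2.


M(NO2) = 1×14.01 + 2×16.0
= 14.01 + 32.0
= 46.01 g/mol

46.01 g/mol


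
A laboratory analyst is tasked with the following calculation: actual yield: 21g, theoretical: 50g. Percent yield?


% yield = actual/theoretical × 100
= 21/50 × 100
= 42.0%

42.0%


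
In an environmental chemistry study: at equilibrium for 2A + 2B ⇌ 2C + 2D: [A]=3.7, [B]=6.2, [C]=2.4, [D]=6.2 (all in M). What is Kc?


Kc = [C]^2[D]^2/([A]^2[B]^2)
= (2.4^2 × 6.2^2)/(3.7^2 × 6.2^2)
= 221.4144/526.2436
= 0.4207

0.4207


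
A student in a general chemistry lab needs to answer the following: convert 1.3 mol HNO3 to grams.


M(HNO3) = 63.02 g/mol
mass = n × M = 1.3 × 63.02 = 81.93 g

81.93 g


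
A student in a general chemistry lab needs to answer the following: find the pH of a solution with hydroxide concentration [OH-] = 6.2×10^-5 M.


pOH = -log10([OH-]) = -log10(6.2×10^-5)
= 5 - log10(6.2) = 4.21
pH = 14 - pOH = 14 - 4.21 = 9.79

9.79


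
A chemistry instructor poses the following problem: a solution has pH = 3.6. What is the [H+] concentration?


[H+] = 10^(-pH) = 10^(-3.6)
= 2.51×10^-4 M

2.51×10^-4 M


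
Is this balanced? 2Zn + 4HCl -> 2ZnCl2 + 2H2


Equation: 2Zn + 4HCl -> 2ZnCl2 + 2H2
Check atoms: Cl: 4=4, H: 4=4, Zn: 2=2
Balanced

Yes, balanced


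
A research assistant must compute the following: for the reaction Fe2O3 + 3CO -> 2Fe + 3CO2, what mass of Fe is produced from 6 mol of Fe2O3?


Mole ratio Fe:Fe2O3 = 2:1
n(Fe) = 6 × 2/1 = 12.000 mol
mass = 12.000 × 55.85 = 670.2 g

670.2 g


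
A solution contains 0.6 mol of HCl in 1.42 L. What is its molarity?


M = n/V = 0.6/1.42 = 0.423 mol/L

0.423 M


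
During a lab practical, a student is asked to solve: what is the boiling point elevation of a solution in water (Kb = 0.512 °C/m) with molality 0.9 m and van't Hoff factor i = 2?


ΔTb = Kb × m × i
= 0.512 × 0.9 × 2
= 0.9216 °C

0.9216 °C


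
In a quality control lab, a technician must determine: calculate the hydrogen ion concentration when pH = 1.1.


[H+] = 10^(-pH) = 10^(-1.1)
= 7.94×10^-2 M

7.94×10^-2 M


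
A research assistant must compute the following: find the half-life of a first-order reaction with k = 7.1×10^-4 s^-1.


t½ = ln2/k = 0.693147/(7.1×10^-4 s^-1)
= 976.3 s

976.3 s


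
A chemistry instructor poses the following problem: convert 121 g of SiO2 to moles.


M(SiO2) = 60.09 g/mol
n = mass/M = 121/60.09 = 2.0136 mol

2.0136 mol


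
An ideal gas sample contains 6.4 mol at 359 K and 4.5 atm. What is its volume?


PV = nRT  (R = 0.08206 L·atm/(mol·K))
V = nRT/P = 6.4×0.08206×359/4.5
= 41.898 L

41.898 L


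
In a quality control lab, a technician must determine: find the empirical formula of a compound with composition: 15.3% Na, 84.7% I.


Assume 100 g sample. Moles of each element:
  Na: 15.3/22.99 = 0.666 mol
  I: 84.7/126.9 = 0.667 mol
Divide by smallest (0.666):
  Na: 0.666/0.666 = 1.0
  I: 0.667/0.666 = 1.0
Empirical formula: NaI

NaI


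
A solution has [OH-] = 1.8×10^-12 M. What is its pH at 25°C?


pOH = -log10([OH-]) = -log10(1.8×10^-12)
= 12 - log10(1.8) = 11.74
pH = 14 - pOH = 14 - 11.74 = 2.26

2.26


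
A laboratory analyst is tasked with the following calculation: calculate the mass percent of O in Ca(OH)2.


M(Ca(OH)2) = 1×40.08 + 2×16.0 + 2×1.008 = 74.096 g/mol
Mass of O = 2 × 16.0 = 32.00 g/mol
% O = 32.00/74.096 × 100 = 43.19%

43.19%


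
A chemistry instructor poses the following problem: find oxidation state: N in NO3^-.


x + 3(-2) = -1, so x = +5
Oxidation number: +5

+5


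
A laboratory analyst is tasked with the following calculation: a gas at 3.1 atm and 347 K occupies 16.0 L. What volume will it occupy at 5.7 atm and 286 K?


P1V1/T1 = P2V2/T2
V2 = P1V1T2/(T1P2)
= 3.1×16.0×286/(347×5.7)
= 7.172 L

7.172 L


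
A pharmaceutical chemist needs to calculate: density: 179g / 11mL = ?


ρ = mass/volume
= 179/11
= 16.273 g/mL

16.273 g/mL


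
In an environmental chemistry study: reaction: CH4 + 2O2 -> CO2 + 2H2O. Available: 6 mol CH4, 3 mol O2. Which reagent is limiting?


Mole ratio available / coefficient:
  CH4: 6/1 = 6.000
  O2: 3/2 = 1.500
Smaller ratio is limiting.

O2


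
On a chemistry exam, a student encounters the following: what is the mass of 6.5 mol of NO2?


M(NO2) = 46.01 g/mol
mass = n × M = 6.5 × 46.01 = 299.07 g

299.07 g


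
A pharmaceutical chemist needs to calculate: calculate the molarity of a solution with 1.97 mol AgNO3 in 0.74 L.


M = n/V = 1.97/0.74 = 2.662 mol/L

2.662 M


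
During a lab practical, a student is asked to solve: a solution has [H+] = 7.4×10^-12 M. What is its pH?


pH = -log10([H+]) = -log10(7.4×10^-12)
= 12 - log10(7.4)
= 12 - 0.87
= 11.13

11.13


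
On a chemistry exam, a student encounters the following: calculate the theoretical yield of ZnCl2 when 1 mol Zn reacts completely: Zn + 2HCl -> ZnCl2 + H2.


Mole ratio ZnCl2:Zn = 1:1
n(ZnCl2) = 1 × 1/1 = 1.000 mol
mass = 1.000 × 136.28 = 136.28 g

136.28 g


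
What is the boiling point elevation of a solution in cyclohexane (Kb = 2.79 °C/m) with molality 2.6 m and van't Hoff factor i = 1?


ΔTb = Kb × m × i
= 2.79 × 2.6 × 1
= 7.254 °C

7.254 °C


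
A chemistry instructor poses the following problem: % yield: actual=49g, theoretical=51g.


% yield = actual/theoretical × 100
= 49/51 × 100
= 96.08%

96.08%


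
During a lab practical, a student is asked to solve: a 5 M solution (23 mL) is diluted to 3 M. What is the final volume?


C1V1 = C2V2
5 × 23 = 3 × V2
V2 = 115/3 = 38.33 mL

38.33 mL


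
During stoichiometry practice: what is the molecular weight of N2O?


M(N2O) = 2×14.01 + 1×16.0
= 28.02 + 16.0
= 44.02 g/mol

44.02 g/mol


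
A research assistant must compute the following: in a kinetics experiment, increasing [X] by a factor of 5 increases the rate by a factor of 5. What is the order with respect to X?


rate ∝ [X]^n
5^n = 5 → n = 1
Order in X: 1

1


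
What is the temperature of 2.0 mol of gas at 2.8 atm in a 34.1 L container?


PV = nRT  (R = 0.08206 L·atm/(mol·K))
T = PV/(nR) = 2.8×34.1/(2.0×0.08206)
= 95.48/0.164120
= 581.77 K

581.77 K


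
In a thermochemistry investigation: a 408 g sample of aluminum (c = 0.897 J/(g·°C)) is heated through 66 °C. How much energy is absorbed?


q = mcΔT = 408 × 0.897 × 66
= 24154.42 J

24154.42 J


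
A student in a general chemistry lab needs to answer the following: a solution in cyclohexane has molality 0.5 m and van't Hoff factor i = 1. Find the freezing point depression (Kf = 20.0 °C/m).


ΔTf = Kf × m × i
= 20.0 × 0.5 × 1
= 10.0 °C

10.0 °C


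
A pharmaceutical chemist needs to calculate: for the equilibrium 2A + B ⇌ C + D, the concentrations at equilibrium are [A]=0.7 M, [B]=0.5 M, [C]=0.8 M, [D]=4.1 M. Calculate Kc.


Kc = [C][D]/([A]^2[B])
= (0.8^1 × 4.1^1)/(0.7^2 × 0.5^1)
= 3.28/0.245
= 13.39

13.39


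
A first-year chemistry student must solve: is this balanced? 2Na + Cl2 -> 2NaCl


Equation: 2Na + Cl2 -> 2NaCl
Check atoms: Cl: 2=2, Na: 2=2
Balanced

Yes, balanced


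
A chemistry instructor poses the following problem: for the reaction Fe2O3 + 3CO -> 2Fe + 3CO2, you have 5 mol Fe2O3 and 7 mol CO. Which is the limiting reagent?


Mole ratio available / coefficient:
  Fe2O3: 5/1 = 5.000
  CO: 7/3 = 2.333
Smaller ratio is limiting.

CO


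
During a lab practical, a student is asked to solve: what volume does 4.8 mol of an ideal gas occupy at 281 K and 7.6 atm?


PV = nRT  (R = 0.08206 L·atm/(mol·K))
V = nRT/P = 4.8×0.08206×281/7.6
= 14.563 L

14.563 L


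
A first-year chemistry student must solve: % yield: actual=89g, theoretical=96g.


% yield = actual/theoretical × 100
= 89/96 × 100
= 92.71%

92.71%


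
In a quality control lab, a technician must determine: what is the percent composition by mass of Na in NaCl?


M(NaCl) = 1×22.99 + 1×35.45 = 58.44 g/mol
Mass of Na = 1 × 22.99 = 22.99 g/mol
% Na = 22.99/58.44 × 100 = 39.34%

39.34%


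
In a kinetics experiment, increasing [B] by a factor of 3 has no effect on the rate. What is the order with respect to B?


rate ∝ [B]^n
rate ∝ [B]^0
Order in B: 0

0


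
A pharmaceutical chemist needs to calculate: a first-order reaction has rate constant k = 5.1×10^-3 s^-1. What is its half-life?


t½ = ln2/k = 0.693147/(5.1×10^-3 s^-1)
= 135.9 s

135.9 s


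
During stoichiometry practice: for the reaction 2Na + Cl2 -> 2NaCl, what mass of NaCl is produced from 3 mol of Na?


Mole ratio NaCl:Na = 2:2
n(NaCl) = 3 × 2/2 = 3.000 mol
mass = 3.000 × 58.44 = 175.32 g

175.32 g


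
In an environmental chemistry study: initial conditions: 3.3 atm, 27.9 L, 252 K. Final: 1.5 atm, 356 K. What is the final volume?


P1V1/T1 = P2V2/T2
V2 = P1V1T2/(T1P2)
= 3.3×27.9×356/(252×1.5)
= 86.711 L

86.711 L


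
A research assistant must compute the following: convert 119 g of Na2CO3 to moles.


M(Na2CO3) = 105.99 g/mol
n = mass/M = 119/105.99 = 1.1227 mol

1.1227 mol


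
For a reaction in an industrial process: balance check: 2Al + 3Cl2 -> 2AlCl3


Equation: 2Al + 3Cl2 -> 2AlCl3
Check atoms: Al: 2=2, Cl: 6=6
Balanced

Yes, balanced


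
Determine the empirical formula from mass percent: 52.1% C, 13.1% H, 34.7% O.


Assume 100 g sample. Moles of each element:
  C: 52.1/12.01 = 4.338 mol
  H: 13.1/1.008 = 12.996 mol
  O: 34.7/16.0 = 2.169 mol
Divide by smallest (2.169):
  C: 4.338/2.169 = 2.0
  H: 12.996/2.169 = 5.99
  O: 2.169/2.169 = 1.0
Empirical formula: C2H6O

C2H6O


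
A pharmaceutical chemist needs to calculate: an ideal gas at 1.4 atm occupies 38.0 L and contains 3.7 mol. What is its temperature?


PV = nRT  (R = 0.08206 L·atm/(mol·K))
T = PV/(nR) = 1.4×38.0/(3.7×0.08206)
= 53.20/0.303622
= 175.22 K

175.22 K


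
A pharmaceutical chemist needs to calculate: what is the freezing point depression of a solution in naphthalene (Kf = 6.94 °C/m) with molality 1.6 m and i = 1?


ΔTf = Kf × m × i
= 6.94 × 1.6 × 1
= 11.104 °C

11.104 °C


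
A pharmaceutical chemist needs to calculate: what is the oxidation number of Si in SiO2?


x + 2(-2) = 0, so x = +4
Oxidation number: +4

+4


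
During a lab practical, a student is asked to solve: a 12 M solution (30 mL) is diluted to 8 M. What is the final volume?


C1V1 = C2V2
12 × 30 = 8 × V2
V2 = 360/8 = 45.0 mL

45.0 mL


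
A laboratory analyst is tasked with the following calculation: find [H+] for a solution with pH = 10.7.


[H+] = 10^(-pH) = 10^(-10.7)
= 2.0×10^-11 M

2.0×10^-11 M


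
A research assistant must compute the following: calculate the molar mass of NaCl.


M(NaCl) = 1×22.99 + 1×35.45
= 22.99 + 35.45
= 58.44 g/mol

58.44 g/mol


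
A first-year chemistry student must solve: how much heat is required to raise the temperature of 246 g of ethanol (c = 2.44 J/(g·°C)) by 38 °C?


q = mcΔT = 246 × 2.44 × 38
= 22809.12 J

22809.12 J


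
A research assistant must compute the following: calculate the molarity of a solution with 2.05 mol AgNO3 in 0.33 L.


M = n/V = 2.05/0.33 = 6.212 mol/L

6.212 M


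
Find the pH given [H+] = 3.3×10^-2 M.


pH = -log10([H+]) = -log10(3.3×10^-2)
= 2 - log10(3.3)
= 2 - 0.52
= 1.48

1.48


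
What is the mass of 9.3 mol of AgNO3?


M(AgNO3) = 169.88 g/mol
mass = n × M = 9.3 × 169.88 = 1579.88 g

1579.88 g


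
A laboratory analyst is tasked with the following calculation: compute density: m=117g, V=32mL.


ρ = mass/volume
= 117/32
= 3.656 g/mL

3.656 g/mL


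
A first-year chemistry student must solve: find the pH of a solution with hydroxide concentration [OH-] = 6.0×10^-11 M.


pOH = -log10([OH-]) = -log10(6.0×10^-11)
= 11 - log10(6.0) = 10.22
pH = 14 - pOH = 14 - 10.22 = 3.78

3.78


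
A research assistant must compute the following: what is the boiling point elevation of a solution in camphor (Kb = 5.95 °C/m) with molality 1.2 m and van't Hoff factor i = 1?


ΔTb = Kb × m × i
= 5.95 × 1.2 × 1
= 7.14 °C

7.14 °C


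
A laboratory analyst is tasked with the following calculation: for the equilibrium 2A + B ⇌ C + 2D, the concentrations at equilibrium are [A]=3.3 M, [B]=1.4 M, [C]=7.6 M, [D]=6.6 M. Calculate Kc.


Kc = [C][D]^2/([A]^2[B])
= (7.6^1 × 6.6^2)/(3.3^2 × 1.4^1)
= 331.056/15.246
= 21.71

21.71


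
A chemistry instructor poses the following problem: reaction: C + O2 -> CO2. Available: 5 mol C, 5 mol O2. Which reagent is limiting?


Mole ratio available / coefficient:
  C: 5/1 = 5.000
  O2: 5/1 = 5.000
Smaller ratio is limiting.

neither (stoichiometric); C and O2 are fully consumed


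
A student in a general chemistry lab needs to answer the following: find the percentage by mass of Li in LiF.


M(LiF) = 1×6.94 + 1×19.0 = 25.94 g/mol
Mass of Li = 1 × 6.94 = 6.94 g/mol
% Li = 6.94/25.94 × 100 = 26.75%

26.75%


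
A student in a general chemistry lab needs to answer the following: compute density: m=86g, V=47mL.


ρ = mass/volume
= 86/47
= 1.83 g/mL

1.83 g/mL


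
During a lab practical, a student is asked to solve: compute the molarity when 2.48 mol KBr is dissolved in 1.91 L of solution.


M = n/V = 2.48/1.91 = 1.298 mol/L

1.298 M


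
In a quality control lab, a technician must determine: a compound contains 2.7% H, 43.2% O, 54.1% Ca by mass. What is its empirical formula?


Assume 100 g sample. Moles of each element:
  H: 2.7/1.008 = 2.679 mol
  O: 43.2/16.0 = 2.7 mol
  Ca: 54.1/40.08 = 1.35 mol
Divide by smallest (1.35):
  H: 2.679/1.35 = 1.98
  O: 2.7/1.35 = 2.0
  Ca: 1.35/1.35 = 1.0
Empirical formula: CaO2H2

CaO2H2


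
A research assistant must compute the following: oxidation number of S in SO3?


x + 3(-2) = 0, so x = +6
Oxidation number: +6

+6


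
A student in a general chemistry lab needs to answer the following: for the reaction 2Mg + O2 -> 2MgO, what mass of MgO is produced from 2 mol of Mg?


Mole ratio MgO:Mg = 2:2
n(MgO) = 2 × 2/2 = 2.000 mol
mass = 2.000 × 40.31 = 80.62 g

80.62 g


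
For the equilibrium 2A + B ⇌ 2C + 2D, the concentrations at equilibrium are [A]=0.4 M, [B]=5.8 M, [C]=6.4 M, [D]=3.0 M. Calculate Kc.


Kc = [C]^2[D]^2/([A]^2[B])
= (6.4^2 × 3.0^2)/(0.4^2 × 5.8^1)
= 368.64/0.928
= 397.2

397.2


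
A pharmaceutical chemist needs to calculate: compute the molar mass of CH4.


M(CH4) = 1×12.01 + 4×1.008
= 12.01 + 4.03
= 16.04 g/mol

16.04 g/mol


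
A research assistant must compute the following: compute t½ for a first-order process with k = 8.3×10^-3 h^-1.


t½ = ln2/k = 0.693147/(8.3×10^-3 h^-1)
= 83.51 h

83.51 h


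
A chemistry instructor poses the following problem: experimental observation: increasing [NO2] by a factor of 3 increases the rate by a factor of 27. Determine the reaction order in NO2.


rate ∝ [NO2]^n
3^n = 27 → n = 3
Order in NO2: 3

3


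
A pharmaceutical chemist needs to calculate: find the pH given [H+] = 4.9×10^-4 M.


pH = -log10([H+]) = -log10(4.9×10^-4)
= 4 - log10(4.9)
= 4 - 0.69
= 3.31

3.31


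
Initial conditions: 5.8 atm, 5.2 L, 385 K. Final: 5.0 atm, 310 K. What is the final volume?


P1V1/T1 = P2V2/T2
V2 = P1V1T2/(T1P2)
= 5.8×5.2×310/(385×5.0)
= 4.857 L

4.857 L


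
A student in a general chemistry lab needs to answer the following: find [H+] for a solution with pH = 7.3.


[H+] = 10^(-pH) = 10^(-7.3)
= 5.01×10^-8 M

5.01×10^-8 M


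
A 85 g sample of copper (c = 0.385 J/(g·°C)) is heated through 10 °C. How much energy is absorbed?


q = mcΔT = 85 × 0.385 × 10
= 327.25 J

327.25 J


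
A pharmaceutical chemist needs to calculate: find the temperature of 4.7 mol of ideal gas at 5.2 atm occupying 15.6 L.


PV = nRT  (R = 0.08206 L·atm/(mol·K))
T = PV/(nR) = 5.2×15.6/(4.7×0.08206)
= 81.12/0.385682
= 210.33 K

210.33 K


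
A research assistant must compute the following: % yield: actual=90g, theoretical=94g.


% yield = actual/theoretical × 100
= 90/94 × 100
= 95.74%

95.74%


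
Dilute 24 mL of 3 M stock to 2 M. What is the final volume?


C1V1 = C2V2
3 × 24 = 2 × V2
V2 = 72/2 = 36.0 mL

36.0 mL


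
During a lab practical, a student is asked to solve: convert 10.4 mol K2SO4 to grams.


M(K2SO4) = 174.27 g/mol
mass = n × M = 10.4 × 174.27 = 1812.41 g

1812.41 g


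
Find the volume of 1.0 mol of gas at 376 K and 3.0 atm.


PV = nRT  (R = 0.08206 L·atm/(mol·K))
V = nRT/P = 1.0×0.08206×376/3.0
= 10.285 L

10.285 L


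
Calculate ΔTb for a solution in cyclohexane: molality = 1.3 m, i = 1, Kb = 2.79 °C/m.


ΔTb = Kb × m × i
= 2.79 × 1.3 × 1
= 3.627 °C

3.627 °C


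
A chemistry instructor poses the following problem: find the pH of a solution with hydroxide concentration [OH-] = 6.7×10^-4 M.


pOH = -log10([OH-]) = -log10(6.7×10^-4)
= 4 - log10(6.7) = 3.17
pH = 14 - pOH = 14 - 3.17 = 10.83

10.83


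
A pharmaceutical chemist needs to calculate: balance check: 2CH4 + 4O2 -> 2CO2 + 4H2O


Equation: 2CH4 + 4O2 -> 2CO2 + 4H2O
Check atoms: C: 2=2, H: 8=8, O: 8=8
Balanced

Yes, balanced


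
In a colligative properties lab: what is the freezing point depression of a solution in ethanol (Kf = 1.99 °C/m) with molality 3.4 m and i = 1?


ΔTf = Kf × m × i
= 1.99 × 3.4 × 1
= 6.766 °C

6.766 °C


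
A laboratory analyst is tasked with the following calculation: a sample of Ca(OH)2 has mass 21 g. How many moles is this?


M(Ca(OH)2) = 74.1 g/mol
n = mass/M = 21/74.1 = 0.2834 mol

0.2834 mol


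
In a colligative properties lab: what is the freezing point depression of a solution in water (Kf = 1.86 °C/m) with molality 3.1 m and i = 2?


ΔTf = Kf × m × i
= 1.86 × 3.1 × 2
= 11.532 °C

11.532 °C


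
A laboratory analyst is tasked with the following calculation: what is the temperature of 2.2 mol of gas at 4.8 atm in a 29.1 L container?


PV = nRT  (R = 0.08206 L·atm/(mol·K))
T = PV/(nR) = 4.8×29.1/(2.2×0.08206)
= 139.68/0.180532
= 773.71 K

773.71 K


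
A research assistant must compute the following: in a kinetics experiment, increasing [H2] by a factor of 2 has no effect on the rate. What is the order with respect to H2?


rate ∝ [H2]^n
rate ∝ [H2]^0
Order in H2: 0

0


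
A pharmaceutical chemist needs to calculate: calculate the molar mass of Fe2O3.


M(Fe2O3) = 2×55.85 + 3×16.0
= 111.7 + 48.0
= 159.7 g/mol

159.7 g/mol


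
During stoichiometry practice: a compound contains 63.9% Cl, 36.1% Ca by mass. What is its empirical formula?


Assume 100 g sample. Moles of each element:
  Cl: 63.9/35.45 = 1.803 mol
  Ca: 36.1/40.08 = 0.901 mol
Divide by smallest (0.901):
  Cl: 1.803/0.901 = 2.0
  Ca: 0.901/0.901 = 1.0
Empirical formula: CaCl2

CaCl2


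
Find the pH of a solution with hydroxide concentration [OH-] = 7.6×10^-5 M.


pOH = -log10([OH-]) = -log10(7.6×10^-5)
= 5 - log10(7.6) = 4.12
pH = 14 - pOH = 14 - 4.12 = 9.88

9.88


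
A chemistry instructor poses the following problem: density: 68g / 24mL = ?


ρ = mass/volume
= 68/24
= 2.833 g/mL

2.833 g/mL


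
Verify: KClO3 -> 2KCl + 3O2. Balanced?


Equation: KClO3 -> 2KCl + 3O2
Check atoms: Cl: 1≠2, K: 1≠2, O: 3≠6
Not balanced

No, not balanced


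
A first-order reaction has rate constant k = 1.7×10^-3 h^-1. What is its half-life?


t½ = ln2/k = 0.693147/(1.7×10^-3 h^-1)
= 407.7 h

407.7 h


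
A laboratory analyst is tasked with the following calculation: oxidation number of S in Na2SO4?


2(+1) + x + 4(-2) = 0, so x = +6
Oxidation number: +6

+6


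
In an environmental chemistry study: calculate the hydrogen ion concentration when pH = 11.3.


[H+] = 10^(-pH) = 10^(-11.3)
= 5.01×10^-12 M

5.01×10^-12 M


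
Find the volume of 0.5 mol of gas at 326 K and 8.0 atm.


PV = nRT  (R = 0.08206 L·atm/(mol·K))
V = nRT/P = 0.5×0.08206×326/8.0
= 1.672 L

1.672 L


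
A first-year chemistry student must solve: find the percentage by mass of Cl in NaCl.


M(NaCl) = 1×22.99 + 1×35.45 = 58.44 g/mol
Mass of Cl = 1 × 35.45 = 35.45 g/mol
% Cl = 35.45/58.44 × 100 = 60.66%

60.66%


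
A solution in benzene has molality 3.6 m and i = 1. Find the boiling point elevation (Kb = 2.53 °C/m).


ΔTb = Kb × m × i
= 2.53 × 3.6 × 1
= 9.108 °C

9.108 °C


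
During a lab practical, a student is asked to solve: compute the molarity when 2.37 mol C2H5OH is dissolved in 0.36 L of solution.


M = n/V = 2.37/0.36 = 6.583 mol/L

6.583 M


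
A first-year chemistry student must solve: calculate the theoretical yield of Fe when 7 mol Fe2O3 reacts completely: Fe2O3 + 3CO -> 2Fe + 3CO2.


Mole ratio Fe:Fe2O3 = 2:1
n(Fe) = 7 × 2/1 = 14.000 mol
mass = 14.000 × 55.85 = 781.9 g

781.9 g


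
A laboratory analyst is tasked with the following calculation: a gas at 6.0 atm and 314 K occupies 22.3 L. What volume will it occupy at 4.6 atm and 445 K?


P1V1/T1 = P2V2/T2
V2 = P1V1T2/(T1P2)
= 6.0×22.3×445/(314×4.6)
= 41.222 L

41.222 L


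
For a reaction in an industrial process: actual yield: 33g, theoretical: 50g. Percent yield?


% yield = actual/theoretical × 100
= 33/50 × 100
= 66.0%

66.0%


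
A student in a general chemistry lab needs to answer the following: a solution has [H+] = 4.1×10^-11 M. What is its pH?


pH = -log10([H+]) = -log10(4.1×10^-11)
= 11 - log10(4.1)
= 11 - 0.61
= 10.39

10.39


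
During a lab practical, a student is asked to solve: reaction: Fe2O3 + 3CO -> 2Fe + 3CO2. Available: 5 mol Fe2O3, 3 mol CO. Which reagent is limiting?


Mole ratio available / coefficient:
  Fe2O3: 5/1 = 5.000
  CO: 3/3 = 1.000
Smaller ratio is limiting.

CO


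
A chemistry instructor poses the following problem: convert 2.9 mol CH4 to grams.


M(CH4) = 16.04 g/mol
mass = n × M = 2.9 × 16.04 = 46.52 g

46.52 g


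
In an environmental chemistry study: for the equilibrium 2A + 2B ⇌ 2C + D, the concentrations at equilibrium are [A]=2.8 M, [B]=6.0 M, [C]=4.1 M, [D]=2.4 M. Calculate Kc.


Kc = [C]^2[D]/([A]^2[B]^2)
= (4.1^2 × 2.4^1)/(2.8^2 × 6.0^2)
= 40.344/282.24
= 0.1429

0.1429


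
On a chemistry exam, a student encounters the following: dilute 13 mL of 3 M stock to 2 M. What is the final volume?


C1V1 = C2V2
3 × 13 = 2 × V2
V2 = 39/2 = 19.5 mL

19.5 mL


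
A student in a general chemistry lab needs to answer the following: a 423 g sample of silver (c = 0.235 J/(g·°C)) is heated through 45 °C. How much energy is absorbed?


q = mcΔT = 423 × 0.235 × 45
= 4473.23 J

4473.23 J


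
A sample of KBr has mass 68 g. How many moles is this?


M(KBr) = 119.0 g/mol
n = mass/M = 68/119.0 = 0.5714 mol

0.5714 mol


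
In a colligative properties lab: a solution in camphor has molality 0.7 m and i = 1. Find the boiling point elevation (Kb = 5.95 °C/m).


ΔTb = Kb × m × i
= 5.95 × 0.7 × 1
= 4.165 °C

4.165 °C


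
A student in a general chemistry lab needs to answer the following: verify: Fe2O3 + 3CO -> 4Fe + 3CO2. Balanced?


Equation: Fe2O3 + 3CO -> 4Fe + 3CO2
Check atoms: C: 3=3, Fe: 2≠4, O: 6=6
Not balanced

No, not balanced


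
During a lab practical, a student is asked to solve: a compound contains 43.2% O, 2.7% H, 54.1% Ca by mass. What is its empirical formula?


Assume 100 g sample. Moles of each element:
  O: 43.2/16.0 = 2.7 mol
  H: 2.7/1.008 = 2.679 mol
  Ca: 54.1/40.08 = 1.35 mol
Divide by smallest (1.35):
  O: 2.7/1.35 = 2.0
  H: 2.679/1.35 = 1.98
  Ca: 1.35/1.35 = 1.0
Empirical formula: CaO2H2

CaO2H2


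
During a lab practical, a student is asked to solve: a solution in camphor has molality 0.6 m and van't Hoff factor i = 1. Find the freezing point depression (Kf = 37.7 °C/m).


ΔTf = Kf × m × i
= 37.7 × 0.6 × 1
= 22.62 °C

22.62 °C


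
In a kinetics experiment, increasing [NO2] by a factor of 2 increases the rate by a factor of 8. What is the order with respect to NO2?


rate ∝ [NO2]^n
2^n = 8 → n = 3
Order in NO2: 3

3


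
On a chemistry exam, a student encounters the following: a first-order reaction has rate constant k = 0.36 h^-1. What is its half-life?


t½ = ln2/k = 0.693147/(0.36 h^-1)
= 1.925 h

1.925 h


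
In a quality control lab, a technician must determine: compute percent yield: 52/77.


% yield = actual/theoretical × 100
= 52/77 × 100
= 67.53%

67.53%


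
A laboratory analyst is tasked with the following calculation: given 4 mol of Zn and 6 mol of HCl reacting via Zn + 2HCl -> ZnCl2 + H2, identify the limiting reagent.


Mole ratio available / coefficient:
  Zn: 4/1 = 4.000
  HCl: 6/2 = 3.000
Smaller ratio is limiting.

HCl


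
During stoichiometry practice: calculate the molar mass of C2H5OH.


M(C2H5OH) = 2×12.01 + 6×1.008 + 1×16.0
= 24.02 + 6.05 + 16.0
= 46.07 g/mol

46.07 g/mol


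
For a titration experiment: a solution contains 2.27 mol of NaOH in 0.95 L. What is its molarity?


M = n/V = 2.27/0.95 = 2.389 mol/L

2.389 M


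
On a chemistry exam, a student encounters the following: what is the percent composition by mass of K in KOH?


M(KOH) = 1×39.1 + 1×16.0 + 1×1.008 = 56.108 g/mol
Mass of K = 1 × 39.1 = 39.10 g/mol
% K = 39.10/56.108 × 100 = 69.69%

69.69%


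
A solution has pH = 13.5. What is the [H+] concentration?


[H+] = 10^(-pH) = 10^(-13.5)
= 3.16×10^-14 M

3.16×10^-14 M


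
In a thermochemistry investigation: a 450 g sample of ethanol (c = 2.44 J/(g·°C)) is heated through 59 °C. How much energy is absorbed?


q = mcΔT = 450 × 2.44 × 59
= 64782.00 J

64782.00 J


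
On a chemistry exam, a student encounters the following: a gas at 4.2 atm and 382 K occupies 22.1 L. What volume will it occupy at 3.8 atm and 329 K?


P1V1/T1 = P2V2/T2
V2 = P1V1T2/(T1P2)
= 4.2×22.1×329/(382×3.8)
= 21.037 L

21.037 L


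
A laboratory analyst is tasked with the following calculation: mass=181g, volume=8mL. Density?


ρ = mass/volume
= 181/8
= 22.625 g/mL

22.625 g/mL


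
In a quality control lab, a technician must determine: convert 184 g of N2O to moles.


M(N2O) = 44.02 g/mol
n = mass/M = 184/44.02 = 4.1799 mol

4.1799 mol


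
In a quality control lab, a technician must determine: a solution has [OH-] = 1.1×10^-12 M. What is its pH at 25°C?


pOH = -log10([OH-]) = -log10(1.1×10^-12)
= 12 - log10(1.1) = 11.96
pH = 14 - pOH = 14 - 11.96 = 2.04

2.04


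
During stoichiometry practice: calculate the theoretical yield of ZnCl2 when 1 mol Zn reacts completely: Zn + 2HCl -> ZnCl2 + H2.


Mole ratio ZnCl2:Zn = 1:1
n(ZnCl2) = 1 × 1/1 = 1.000 mol
mass = 1.000 × 136.28 = 136.28 g

136.28 g


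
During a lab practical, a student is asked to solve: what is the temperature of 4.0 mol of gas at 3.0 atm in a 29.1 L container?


PV = nRT  (R = 0.08206 L·atm/(mol·K))
T = PV/(nR) = 3.0×29.1/(4.0×0.08206)
= 87.30/0.328240
= 265.96 K

265.96 K


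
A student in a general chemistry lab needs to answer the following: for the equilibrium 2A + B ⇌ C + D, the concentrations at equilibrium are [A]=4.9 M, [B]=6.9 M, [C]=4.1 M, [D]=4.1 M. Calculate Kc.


Kc = [C][D]/([A]^2[B])
= (4.1^1 × 4.1^1)/(4.9^2 × 6.9^1)
= 16.81/165.669
= 0.1015

0.1015


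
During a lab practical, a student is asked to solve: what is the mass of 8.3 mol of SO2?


M(SO2) = 64.07 g/mol
mass = n × M = 8.3 × 64.07 = 531.78 g

531.78 g


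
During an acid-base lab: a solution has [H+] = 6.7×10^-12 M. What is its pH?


pH = -log10([H+]) = -log10(6.7×10^-12)
= 12 - log10(6.7)
= 12 - 0.83
= 11.17

11.17


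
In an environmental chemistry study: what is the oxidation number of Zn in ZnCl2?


Zn is +2
Oxidation number: +2

+2


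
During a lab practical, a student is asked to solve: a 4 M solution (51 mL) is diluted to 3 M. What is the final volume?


C1V1 = C2V2
4 × 51 = 3 × V2
V2 = 204/3 = 68.0 mL

68.0 mL


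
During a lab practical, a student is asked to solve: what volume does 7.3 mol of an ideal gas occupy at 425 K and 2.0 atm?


PV = nRT  (R = 0.08206 L·atm/(mol·K))
V = nRT/P = 7.3×0.08206×425/2.0
= 127.296 L

127.296 L


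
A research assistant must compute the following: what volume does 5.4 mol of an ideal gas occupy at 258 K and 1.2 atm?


PV = nRT  (R = 0.08206 L·atm/(mol·K))
V = nRT/P = 5.4×0.08206×258/1.2
= 95.272 L

95.272 L


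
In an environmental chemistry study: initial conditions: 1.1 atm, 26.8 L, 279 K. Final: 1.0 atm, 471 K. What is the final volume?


P1V1/T1 = P2V2/T2
V2 = P1V1T2/(T1P2)
= 1.1×26.8×471/(279×1.0)
= 49.767 L

49.767 L


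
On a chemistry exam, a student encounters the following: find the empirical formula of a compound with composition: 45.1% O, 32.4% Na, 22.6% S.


Assume 100 g sample. Moles of each element:
  O: 45.1/16.0 = 2.819 mol
  Na: 32.4/22.99 = 1.409 mol
  S: 22.6/32.07 = 0.705 mol
Divide by smallest (0.705):
  O: 2.819/0.705 = 4.0
  Na: 1.409/0.705 = 2.0
  S: 0.705/0.705 = 1.0
Empirical formula: Na2SO4

Na2SO4


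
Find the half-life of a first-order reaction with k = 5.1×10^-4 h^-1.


t½ = ln2/k = 0.693147/(5.1×10^-4 h^-1)
= 1359 h

1359 h


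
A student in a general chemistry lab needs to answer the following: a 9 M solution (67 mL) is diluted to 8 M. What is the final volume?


C1V1 = C2V2
9 × 67 = 8 × V2
V2 = 603/8 = 75.38 mL

75.38 mL
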